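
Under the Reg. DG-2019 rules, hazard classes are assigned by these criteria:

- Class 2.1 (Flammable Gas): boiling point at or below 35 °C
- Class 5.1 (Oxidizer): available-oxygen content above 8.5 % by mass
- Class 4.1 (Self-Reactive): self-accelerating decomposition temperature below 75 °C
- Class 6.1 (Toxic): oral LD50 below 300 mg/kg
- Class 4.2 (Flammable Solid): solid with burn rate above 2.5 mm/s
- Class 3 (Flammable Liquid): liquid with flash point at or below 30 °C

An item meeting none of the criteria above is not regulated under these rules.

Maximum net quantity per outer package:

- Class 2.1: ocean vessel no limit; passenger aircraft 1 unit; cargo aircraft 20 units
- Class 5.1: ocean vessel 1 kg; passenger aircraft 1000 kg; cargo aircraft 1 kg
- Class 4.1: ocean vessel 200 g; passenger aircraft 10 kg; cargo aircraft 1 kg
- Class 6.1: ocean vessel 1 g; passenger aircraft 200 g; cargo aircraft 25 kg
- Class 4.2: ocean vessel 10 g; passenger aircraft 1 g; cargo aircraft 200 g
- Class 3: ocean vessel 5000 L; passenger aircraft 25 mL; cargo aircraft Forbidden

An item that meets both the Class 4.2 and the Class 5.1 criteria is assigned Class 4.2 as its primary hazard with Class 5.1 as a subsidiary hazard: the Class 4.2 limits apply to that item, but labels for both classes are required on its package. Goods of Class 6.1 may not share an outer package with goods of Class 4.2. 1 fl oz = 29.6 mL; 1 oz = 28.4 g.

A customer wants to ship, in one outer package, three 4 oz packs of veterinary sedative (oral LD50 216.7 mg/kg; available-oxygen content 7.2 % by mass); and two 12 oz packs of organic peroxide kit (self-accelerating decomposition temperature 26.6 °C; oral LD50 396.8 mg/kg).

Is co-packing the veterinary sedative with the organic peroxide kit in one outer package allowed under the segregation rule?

Oral LD50 216.7 mg/kg meets the Class 6.1 criterion (Toxic), so the veterinary sedative is Class 6.1.
Self-accelerating decomposition temperature 26.6 °C meets the Class 4.1 criterion (Self-Reactive), so the organic peroxide kit is Class 4.1.
No segregation rule bars Class 6.1 with Class 4.1.

Yes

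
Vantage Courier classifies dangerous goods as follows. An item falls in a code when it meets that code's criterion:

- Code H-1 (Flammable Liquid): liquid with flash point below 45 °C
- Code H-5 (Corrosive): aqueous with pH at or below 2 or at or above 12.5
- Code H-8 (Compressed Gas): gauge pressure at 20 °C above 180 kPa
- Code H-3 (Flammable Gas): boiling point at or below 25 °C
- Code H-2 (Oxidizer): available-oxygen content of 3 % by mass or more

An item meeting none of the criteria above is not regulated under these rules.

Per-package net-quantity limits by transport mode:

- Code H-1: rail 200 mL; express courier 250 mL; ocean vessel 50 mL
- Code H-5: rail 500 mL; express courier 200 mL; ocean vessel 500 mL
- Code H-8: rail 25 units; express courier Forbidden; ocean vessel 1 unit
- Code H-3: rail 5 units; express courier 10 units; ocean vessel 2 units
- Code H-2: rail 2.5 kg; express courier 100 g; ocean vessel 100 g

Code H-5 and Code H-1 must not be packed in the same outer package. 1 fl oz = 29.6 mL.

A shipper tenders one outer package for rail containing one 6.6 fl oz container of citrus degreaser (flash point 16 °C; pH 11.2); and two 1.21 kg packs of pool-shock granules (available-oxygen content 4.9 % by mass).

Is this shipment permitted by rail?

Yes

Flash point 16 °C meets the Code H-1 criterion (Flammable Liquid), so the citrus degreaser is Code H-1.
Available-oxygen content 4.9 % by mass meets the Code H-2 criterion (Oxidizer), so the pool-shock granules are Code H-2.
Code H-1 quantity: one 6.6 fl oz container = 195.36 mL.
195.36 mL is within the rail limit of 200 mL for Code H-1.
Code H-2 quantity: two 1.21 kg packs = 2.42 kg.
2.42 kg is within the rail limit of 2.5 kg for Code H-2.
The segregation rule (Code H-5 with Code H-1) does not apply to Code H-1 with Code H-2.
Every hazard code is within its rail limit and no segregation rule is violated.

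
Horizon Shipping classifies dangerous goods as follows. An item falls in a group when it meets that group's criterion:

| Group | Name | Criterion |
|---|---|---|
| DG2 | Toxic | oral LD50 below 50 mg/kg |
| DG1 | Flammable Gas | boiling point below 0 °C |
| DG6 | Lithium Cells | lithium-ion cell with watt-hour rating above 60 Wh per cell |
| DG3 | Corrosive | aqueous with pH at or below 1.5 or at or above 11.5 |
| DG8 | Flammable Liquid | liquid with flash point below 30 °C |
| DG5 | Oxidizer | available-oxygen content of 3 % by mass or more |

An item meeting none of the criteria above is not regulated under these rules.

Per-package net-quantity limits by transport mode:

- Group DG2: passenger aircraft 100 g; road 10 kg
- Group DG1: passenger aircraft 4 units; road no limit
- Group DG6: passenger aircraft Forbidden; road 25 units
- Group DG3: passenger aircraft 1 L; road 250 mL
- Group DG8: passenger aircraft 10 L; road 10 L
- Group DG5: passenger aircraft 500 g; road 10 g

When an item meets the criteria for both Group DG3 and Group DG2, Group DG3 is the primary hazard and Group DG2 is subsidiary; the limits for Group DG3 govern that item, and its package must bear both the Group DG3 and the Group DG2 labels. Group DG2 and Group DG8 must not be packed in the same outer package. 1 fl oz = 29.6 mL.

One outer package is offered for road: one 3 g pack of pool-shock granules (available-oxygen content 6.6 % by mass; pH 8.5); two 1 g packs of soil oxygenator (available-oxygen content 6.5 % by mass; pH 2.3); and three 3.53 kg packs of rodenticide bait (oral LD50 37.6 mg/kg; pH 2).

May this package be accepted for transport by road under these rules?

No

Available-oxygen content 6.6 % by mass meets the Group DG5 criterion (Oxidizer), so the pool-shock granules are Group DG5.
Soil oxygenator: available-oxygen content 6.5 % by mass ≥ 3 % by mass → Group DG5 (Oxidizer).
Oral LD50 37.6 mg/kg meets the Group DG2 criterion (Toxic), so the rodenticide bait is Group DG2.
Group DG2 quantity: three 3.53 kg packs = 10.59 kg.
10.59 kg exceeds the road limit of 10 kg for Group DG2.
Group DG5 net quantity: 3 g + (two 1 g packs = 2 g) = 5 g.
That is within the Group DG5 road limit of 10 g.
The segregation rule (Group DG2 with Group DG8) does not apply to Group DG2 with Group DG5.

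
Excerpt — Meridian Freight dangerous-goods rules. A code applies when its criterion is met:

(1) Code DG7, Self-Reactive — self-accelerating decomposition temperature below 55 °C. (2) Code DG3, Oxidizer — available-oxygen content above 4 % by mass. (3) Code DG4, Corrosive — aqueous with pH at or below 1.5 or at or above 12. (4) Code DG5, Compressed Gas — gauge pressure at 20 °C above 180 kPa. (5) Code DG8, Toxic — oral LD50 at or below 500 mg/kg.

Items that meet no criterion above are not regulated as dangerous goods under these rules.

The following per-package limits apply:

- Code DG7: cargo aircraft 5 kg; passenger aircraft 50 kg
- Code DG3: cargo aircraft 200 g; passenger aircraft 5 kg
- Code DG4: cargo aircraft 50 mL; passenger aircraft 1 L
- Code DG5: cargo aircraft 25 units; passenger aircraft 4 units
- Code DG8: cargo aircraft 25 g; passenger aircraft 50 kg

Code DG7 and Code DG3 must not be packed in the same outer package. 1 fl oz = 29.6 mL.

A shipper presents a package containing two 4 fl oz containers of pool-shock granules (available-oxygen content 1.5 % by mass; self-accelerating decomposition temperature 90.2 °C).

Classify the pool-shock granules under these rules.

self-accelerating decomposition temperature 90.2 °C is not below 55 °C, so Code DG7 does not apply.
available-oxygen content 1.5 % by mass is not above 4 % by mass, so Code DG3 does not apply.
No criterion is met, so the item is not regulated.

Not regulated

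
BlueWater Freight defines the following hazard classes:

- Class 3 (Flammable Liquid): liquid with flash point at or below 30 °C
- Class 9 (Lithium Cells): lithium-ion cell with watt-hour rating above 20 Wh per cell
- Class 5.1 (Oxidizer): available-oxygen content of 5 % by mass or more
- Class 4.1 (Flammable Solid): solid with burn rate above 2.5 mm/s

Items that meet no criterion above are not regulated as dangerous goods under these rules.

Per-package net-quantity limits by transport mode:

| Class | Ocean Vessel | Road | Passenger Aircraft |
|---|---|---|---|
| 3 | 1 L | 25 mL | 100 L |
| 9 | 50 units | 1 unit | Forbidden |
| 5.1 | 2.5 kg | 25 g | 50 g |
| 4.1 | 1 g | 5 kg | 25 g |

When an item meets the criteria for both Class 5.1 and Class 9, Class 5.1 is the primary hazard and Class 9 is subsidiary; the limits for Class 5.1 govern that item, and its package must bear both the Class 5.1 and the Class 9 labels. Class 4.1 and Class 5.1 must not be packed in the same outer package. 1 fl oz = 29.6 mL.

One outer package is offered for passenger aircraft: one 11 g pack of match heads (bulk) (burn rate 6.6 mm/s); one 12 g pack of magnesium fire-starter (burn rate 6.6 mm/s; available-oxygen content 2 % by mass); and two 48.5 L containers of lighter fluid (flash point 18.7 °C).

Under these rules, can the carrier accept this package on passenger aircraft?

Yes

Burn rate 6.6 mm/s meets the Class 4.1 criterion (Flammable Solid), so the match heads (bulk) are Class 4.1.
Magnesium fire-starter: burn rate 6.6 mm/s > 2.5 mm/s → Class 4.1 (Flammable Solid).
With flash point 18.7 °C (≤ 30 °C), the lighter fluid falls in Class 3.
Class 4.1 net quantity: 11 g + 12 g = 23 g.
That is within the Class 4.1 passenger aircraft limit of 25 g.
Class 3 quantity: two 48.5 L containers = 97 L.
97 L is within the passenger aircraft limit of 100 L for Class 3.
The segregation rule (Class 4.1 with Class 5.1) does not apply to Class 4.1 with Class 3.
Every hazard class is within its passenger aircraft limit and no segregation rule is violated.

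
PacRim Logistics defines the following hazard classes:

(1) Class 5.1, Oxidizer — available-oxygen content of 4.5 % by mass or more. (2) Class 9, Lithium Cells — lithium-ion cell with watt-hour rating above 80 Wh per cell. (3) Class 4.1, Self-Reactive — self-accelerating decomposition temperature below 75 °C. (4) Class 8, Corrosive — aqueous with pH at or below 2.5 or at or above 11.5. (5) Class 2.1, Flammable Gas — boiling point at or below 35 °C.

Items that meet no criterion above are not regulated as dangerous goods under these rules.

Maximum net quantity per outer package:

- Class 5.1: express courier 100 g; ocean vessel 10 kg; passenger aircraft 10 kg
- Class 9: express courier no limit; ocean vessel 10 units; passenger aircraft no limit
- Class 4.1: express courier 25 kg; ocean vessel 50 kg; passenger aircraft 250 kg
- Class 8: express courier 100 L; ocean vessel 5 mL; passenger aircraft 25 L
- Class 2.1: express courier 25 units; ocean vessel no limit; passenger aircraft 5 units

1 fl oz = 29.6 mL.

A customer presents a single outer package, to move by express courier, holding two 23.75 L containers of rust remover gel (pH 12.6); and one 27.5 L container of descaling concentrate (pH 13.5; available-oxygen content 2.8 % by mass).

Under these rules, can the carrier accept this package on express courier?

Yes

The rust remover gel has pH 12.6, which is ≥ 11.5, so it is Class 8 (Corrosive).
Descaling concentrate: pH 13.5 ≥ 11.5 → Class 8 (Corrosive).
Total Class 8: (two 23.75 L containers = 47.5 L) + 27.5 L = 75 L.
75 L is within the express courier limit of 100 L for Class 8.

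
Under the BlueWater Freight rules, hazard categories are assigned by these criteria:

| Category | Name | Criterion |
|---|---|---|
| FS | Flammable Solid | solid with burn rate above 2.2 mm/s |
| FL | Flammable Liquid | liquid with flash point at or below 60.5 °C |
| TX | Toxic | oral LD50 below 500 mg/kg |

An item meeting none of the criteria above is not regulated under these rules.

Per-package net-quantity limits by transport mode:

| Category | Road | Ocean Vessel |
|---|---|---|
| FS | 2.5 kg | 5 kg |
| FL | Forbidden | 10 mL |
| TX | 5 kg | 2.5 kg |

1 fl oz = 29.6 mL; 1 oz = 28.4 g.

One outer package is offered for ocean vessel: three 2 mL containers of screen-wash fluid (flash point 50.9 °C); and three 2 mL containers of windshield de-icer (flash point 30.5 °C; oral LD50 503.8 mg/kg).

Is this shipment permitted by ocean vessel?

No

Screen-wash fluid: flash point 50.9 °C ≤ 60.5 °C → Category FL (Flammable Liquid).
Windshield de-icer: flash point 30.5 °C ≤ 60.5 °C → Category FL (Flammable Liquid).
Category FL net quantity: (three 2 mL containers = 6 mL) + (three 2 mL containers = 6 mL) = 12 mL.
12 mL exceeds the ocean vessel limit of 10 mL for Category FL.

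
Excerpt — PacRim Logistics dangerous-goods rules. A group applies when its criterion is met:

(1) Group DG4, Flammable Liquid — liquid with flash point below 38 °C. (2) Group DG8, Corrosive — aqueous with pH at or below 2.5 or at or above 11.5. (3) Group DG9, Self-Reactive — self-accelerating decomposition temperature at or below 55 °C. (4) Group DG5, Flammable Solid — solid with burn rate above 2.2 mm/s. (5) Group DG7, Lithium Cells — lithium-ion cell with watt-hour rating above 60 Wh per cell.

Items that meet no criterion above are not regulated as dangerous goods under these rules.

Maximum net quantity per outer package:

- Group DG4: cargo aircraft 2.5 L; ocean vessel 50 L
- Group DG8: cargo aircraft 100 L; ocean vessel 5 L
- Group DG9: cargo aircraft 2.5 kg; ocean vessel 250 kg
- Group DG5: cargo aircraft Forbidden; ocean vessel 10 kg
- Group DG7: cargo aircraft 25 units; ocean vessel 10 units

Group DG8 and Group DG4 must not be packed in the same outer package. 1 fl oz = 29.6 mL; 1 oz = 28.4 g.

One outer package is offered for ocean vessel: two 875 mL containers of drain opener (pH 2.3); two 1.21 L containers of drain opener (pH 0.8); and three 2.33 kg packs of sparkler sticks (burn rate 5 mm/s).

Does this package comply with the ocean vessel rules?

Drain opener: pH 2.3 ≤ 2.5 → Group DG8 (Corrosive).
With pH 0.8 (≤ 2.5), the drain opener falls in Group DG8.
With burn rate 5 mm/s (> 2.2 mm/s), the sparkler sticks fall in Group DG5.
Group DG8 net quantity: (two 875 mL containers = 1.75 L) + (two 1.21 L containers = 2.42 L) = 4.17 L.
That is within the Group DG8 ocean vessel limit of 5 L.
Group DG5 quantity: three 2.33 kg packs = 6.99 kg.
6.99 kg is within the ocean vessel limit of 10 kg for Group DG5.
The segregation rule (Group DG8 with Group DG4) does not apply to Group DG8 with Group DG5.
Every hazard group is within its ocean vessel limit and no segregation rule is violated.

Yes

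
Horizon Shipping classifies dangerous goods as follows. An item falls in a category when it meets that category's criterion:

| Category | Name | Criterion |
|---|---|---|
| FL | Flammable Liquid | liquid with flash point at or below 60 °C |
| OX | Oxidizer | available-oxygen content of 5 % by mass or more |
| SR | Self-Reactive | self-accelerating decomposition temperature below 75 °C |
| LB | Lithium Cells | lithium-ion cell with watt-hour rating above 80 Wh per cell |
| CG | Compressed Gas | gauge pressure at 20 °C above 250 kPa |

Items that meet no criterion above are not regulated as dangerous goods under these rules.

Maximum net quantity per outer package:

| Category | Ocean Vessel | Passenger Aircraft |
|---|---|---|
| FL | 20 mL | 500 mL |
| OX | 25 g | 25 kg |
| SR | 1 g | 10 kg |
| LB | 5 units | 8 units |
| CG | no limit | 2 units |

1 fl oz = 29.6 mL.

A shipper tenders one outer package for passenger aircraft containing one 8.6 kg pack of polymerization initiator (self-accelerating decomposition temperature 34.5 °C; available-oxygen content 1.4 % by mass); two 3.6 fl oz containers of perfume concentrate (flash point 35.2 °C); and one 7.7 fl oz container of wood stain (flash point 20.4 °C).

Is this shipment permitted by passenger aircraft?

Yes

Polymerization initiator: self-accelerating decomposition temperature 34.5 °C < 75 °C → Category SR (Self-Reactive).
The perfume concentrate has flash point 35.2 °C, which is ≤ 60 °C, so it is Category FL (Flammable Liquid).
Wood stain: flash point 20.4 °C ≤ 60 °C → Category FL (Flammable Liquid).
Category SR quantity: 8.6 kg.
That is within the Category SR passenger aircraft limit of 10 kg.
Category FL net quantity: (two 3.6 fl oz containers = 213.12 mL) + (one 7.7 fl oz container = 227.92 mL) = 441.04 mL.
441.04 mL is within the passenger aircraft limit of 500 mL for Category FL.
Every hazard category is within its passenger aircraft limit and no segregation rule is violated.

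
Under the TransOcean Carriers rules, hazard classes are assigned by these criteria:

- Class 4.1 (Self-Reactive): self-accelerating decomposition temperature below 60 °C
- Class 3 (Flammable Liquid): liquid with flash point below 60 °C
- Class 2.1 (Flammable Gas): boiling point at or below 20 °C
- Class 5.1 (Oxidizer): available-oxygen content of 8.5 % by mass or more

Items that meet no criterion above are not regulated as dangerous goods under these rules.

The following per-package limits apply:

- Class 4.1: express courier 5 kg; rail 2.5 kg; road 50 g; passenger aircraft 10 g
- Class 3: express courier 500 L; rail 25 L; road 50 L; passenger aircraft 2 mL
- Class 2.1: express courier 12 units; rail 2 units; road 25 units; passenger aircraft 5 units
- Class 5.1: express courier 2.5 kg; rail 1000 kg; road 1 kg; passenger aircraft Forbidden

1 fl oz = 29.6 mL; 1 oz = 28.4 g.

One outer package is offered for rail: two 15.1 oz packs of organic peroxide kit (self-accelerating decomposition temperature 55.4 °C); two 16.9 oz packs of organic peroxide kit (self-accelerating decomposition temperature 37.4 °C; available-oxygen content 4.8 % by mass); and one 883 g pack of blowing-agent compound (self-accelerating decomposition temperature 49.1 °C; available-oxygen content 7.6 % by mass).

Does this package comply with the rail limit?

No

The organic peroxide kit has self-accelerating decomposition temperature 55.4 °C, which is < 60 °C, so it is Class 4.1 (Self-Reactive).
Organic peroxide kit: self-accelerating decomposition temperature 37.4 °C < 60 °C → Class 4.1 (Self-Reactive).
Blowing-agent compound: self-accelerating decomposition temperature 49.1 °C < 60 °C → Class 4.1 (Self-Reactive).
Class 4.1 net quantity: (two 15.1 oz packs = 857.68 g) + (two 16.9 oz packs = 959.92 g) + 883 g = 2700.6 g.
2700.6 g exceeds the rail limit of 2.5 kg for Class 4.1.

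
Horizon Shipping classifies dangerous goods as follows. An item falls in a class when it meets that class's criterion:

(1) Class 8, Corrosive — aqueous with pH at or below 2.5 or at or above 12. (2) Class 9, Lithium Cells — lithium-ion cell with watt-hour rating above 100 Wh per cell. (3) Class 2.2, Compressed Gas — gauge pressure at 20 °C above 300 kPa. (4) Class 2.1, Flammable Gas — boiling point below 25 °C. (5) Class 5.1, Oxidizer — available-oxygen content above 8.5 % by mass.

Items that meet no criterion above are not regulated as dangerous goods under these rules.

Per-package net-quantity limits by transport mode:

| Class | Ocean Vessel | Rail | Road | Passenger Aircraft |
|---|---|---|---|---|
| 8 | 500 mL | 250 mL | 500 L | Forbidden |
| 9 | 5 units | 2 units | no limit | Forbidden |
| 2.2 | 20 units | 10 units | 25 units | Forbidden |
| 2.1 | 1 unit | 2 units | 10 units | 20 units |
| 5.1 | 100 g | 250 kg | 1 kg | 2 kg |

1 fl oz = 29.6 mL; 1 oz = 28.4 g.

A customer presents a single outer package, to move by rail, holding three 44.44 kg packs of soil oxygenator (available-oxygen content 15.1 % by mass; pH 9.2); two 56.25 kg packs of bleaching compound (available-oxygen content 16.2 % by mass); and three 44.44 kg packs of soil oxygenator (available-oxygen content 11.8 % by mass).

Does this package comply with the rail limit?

Soil oxygenator: available-oxygen content 15.1 % by mass > 8.5 % by mass → Class 5.1 (Oxidizer).
Available-oxygen content 16.2 % by mass meets the Class 5.1 criterion (Oxidizer), so the bleaching compound is Class 5.1.
Available-oxygen content 11.8 % by mass meets the Class 5.1 criterion (Oxidizer), so the soil oxygenator is Class 5.1.
Class 5.1 net quantity: (three 44.44 kg packs = 133.32 kg) + (two 56.25 kg packs = 112.5 kg) + (three 44.44 kg packs = 133.32 kg) = 379.14 kg.
379.14 kg exceeds the rail limit of 250 kg for Class 5.1.

No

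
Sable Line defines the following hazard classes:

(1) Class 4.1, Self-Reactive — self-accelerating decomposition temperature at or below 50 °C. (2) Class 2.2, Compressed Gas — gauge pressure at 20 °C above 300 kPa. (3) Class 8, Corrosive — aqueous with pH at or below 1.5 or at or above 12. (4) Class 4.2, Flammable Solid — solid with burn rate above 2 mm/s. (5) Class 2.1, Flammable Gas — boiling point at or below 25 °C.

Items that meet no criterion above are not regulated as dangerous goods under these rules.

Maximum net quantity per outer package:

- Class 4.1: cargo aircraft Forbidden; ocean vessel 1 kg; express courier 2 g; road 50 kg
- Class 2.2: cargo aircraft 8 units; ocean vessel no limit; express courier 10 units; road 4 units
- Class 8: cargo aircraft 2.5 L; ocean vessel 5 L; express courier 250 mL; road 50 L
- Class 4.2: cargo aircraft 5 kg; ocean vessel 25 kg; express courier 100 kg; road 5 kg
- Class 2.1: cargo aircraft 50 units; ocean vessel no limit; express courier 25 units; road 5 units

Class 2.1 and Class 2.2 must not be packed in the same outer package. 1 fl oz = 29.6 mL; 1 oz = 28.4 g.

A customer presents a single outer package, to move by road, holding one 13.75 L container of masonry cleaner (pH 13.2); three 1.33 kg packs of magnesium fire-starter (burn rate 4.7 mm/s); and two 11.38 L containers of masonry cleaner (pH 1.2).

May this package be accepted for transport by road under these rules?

With pH 13.2 (≥ 12), the masonry cleaner falls in Class 8.
The magnesium fire-starter has burn rate 4.7 mm/s, which is > 2 mm/s, so it is Class 4.2 (Flammable Solid).
With pH 1.2 (≤ 1.5), the masonry cleaner falls in Class 8.
Class 8 net quantity: 13.75 L + (two 11.38 L containers = 22.76 L) = 36.51 L.
That is within the Class 8 road limit of 50 L.
Class 4.2 quantity: three 1.33 kg packs = 3.99 kg.
That is within the Class 4.2 road limit of 5 kg.
The segregation rule (Class 2.1 with Class 2.2) does not apply to Class 8 with Class 4.2.
Every hazard class is within its road limit and no segregation rule is violated.

Yes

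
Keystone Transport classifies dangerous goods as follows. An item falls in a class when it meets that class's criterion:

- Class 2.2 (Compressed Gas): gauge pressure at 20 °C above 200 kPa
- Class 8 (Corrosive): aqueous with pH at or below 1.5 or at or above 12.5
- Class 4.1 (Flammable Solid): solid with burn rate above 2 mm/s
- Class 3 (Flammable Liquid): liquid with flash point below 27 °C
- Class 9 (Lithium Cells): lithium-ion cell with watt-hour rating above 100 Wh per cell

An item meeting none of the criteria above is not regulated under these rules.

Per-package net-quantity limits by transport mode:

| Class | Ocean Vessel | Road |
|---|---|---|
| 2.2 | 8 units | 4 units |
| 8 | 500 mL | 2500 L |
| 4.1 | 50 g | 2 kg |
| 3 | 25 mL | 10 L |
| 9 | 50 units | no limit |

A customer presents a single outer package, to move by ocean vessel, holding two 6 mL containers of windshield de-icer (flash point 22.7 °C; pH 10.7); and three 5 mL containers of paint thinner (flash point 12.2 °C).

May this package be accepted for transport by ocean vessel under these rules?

No

With flash point 22.7 °C (< 27 °C), the windshield de-icer falls in Class 3.
The paint thinner has flash point 12.2 °C, which is < 27 °C, so it is Class 3 (Flammable Liquid).
Class 3 net quantity: (two 6 mL containers = 12 mL) + (three 5 mL containers = 15 mL) = 27 mL.
27 mL exceeds the ocean vessel limit of 25 mL for Class 3.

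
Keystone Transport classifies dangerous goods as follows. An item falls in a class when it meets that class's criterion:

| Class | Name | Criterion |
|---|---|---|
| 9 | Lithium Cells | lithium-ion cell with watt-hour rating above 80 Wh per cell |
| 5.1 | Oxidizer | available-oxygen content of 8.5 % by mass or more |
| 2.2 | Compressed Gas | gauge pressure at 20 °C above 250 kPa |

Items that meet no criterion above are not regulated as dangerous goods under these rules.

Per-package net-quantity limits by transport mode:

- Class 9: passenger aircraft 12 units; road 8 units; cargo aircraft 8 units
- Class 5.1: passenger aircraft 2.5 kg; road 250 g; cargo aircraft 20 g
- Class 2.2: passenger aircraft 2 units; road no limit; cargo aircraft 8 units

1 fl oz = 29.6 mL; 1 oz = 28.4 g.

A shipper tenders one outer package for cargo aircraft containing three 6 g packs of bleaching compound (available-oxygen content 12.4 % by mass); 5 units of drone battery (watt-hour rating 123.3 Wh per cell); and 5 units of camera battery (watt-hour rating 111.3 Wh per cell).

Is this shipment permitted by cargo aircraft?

Bleaching compound: available-oxygen content 12.4 % by mass ≥ 8.5 % by mass → Class 5.1 (Oxidizer).
Watt-hour rating 123.3 Wh per cell meets the Class 9 criterion (Lithium Cells), so the drone battery is Class 9.
The camera battery has watt-hour rating 111.3 Wh per cell, which is > 80 Wh per cell, so it is Class 9 (Lithium Cells).
Total Class 9: 5 units + 5 units = 10 units.
That exceeds the Class 9 cargo aircraft limit of 8 units.
Class 5.1 quantity: three 6 g packs = 18 g.
18 g is within the cargo aircraft limit of 20 g for Class 5.1.

No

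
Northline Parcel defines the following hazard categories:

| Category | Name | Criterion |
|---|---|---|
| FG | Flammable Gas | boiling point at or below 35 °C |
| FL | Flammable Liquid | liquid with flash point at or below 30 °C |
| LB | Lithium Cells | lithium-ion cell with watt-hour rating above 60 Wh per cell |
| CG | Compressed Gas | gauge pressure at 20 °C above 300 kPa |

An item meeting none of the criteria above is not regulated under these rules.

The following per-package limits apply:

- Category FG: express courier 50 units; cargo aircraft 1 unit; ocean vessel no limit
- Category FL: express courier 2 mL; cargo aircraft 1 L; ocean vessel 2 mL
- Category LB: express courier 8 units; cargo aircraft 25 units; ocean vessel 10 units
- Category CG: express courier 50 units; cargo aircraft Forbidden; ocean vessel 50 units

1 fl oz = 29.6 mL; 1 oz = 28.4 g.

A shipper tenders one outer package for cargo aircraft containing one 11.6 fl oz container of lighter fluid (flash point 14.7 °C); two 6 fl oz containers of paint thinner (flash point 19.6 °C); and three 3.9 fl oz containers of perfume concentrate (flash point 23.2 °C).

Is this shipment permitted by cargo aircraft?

No

With flash point 14.7 °C (≤ 30 °C), the lighter fluid falls in Category FL.
With flash point 19.6 °C (≤ 30 °C), the paint thinner falls in Category FL.
The perfume concentrate has flash point 23.2 °C, which is ≤ 30 °C, so it is Category FL (Flammable Liquid).
Total Category FL: (one 11.6 fl oz container = 343.36 mL) + (two 6 fl oz containers = 355.2 mL) + (three 3.9 fl oz containers = 346.32 mL) = 1044.88 mL.
1044.88 mL > 1 L (cargo aircraft limit, Category FL) — over the limit.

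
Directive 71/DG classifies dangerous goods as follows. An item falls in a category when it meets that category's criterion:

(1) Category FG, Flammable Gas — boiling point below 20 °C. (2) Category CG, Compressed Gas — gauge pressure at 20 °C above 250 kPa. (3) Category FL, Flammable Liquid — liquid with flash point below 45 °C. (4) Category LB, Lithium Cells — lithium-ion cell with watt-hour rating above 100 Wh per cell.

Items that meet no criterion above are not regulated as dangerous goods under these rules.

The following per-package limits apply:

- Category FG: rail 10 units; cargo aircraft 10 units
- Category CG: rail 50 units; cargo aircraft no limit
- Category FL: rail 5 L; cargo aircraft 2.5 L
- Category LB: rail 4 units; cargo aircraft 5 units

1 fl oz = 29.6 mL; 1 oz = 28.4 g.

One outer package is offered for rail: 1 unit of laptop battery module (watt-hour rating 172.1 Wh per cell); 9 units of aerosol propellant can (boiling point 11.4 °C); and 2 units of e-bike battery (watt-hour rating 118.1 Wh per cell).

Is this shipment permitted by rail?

Watt-hour rating 172.1 Wh per cell meets the Category LB criterion (Lithium Cells), so the laptop battery module is Category LB.
With boiling point 11.4 °C (< 20 °C), the aerosol propellant can falls in Category FG.
E-bike battery: watt-hour rating 118.1 Wh per cell > 100 Wh per cell → Category LB (Lithium Cells).
Category LB net quantity: 1 unit + 2 units = 3 units.
That is within the Category LB rail limit of 4 units.
Category FG quantity: 9 units.
That is within the Category FG rail limit of 10 units.
Every hazard category is within its rail limit and no segregation rule is violated.

Yes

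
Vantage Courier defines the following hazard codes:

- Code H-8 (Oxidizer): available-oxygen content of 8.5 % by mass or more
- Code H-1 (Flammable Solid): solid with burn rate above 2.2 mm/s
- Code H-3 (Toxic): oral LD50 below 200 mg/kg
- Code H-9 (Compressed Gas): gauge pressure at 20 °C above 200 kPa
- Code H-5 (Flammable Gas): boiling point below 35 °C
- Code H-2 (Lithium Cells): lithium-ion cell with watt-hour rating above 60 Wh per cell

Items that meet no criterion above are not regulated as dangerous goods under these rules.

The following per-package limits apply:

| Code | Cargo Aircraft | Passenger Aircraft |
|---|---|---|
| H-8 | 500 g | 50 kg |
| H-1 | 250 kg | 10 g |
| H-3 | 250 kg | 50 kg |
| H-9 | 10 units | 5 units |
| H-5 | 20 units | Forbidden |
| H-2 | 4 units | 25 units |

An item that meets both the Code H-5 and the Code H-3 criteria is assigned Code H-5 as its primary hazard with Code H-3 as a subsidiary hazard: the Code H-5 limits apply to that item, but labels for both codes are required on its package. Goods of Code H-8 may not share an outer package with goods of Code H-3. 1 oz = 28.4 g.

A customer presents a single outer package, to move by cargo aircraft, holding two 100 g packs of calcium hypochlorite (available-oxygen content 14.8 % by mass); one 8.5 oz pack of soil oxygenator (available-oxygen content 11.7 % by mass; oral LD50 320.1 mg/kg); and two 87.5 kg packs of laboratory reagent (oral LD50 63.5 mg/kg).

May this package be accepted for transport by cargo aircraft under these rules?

No

Available-oxygen content 14.8 % by mass meets the Code H-8 criterion (Oxidizer), so the calcium hypochlorite is Code H-8.
Available-oxygen content 11.7 % by mass meets the Code H-8 criterion (Oxidizer), so the soil oxygenator is Code H-8.
With oral LD50 63.5 mg/kg (< 200 mg/kg), the laboratory reagent falls in Code H-3.
Code H-8 net quantity: (two 100 g packs = 200 g) + (one 8.5 oz pack = 241.4 g) = 441.4 g.
441.4 g ≤ 500 g (cargo aircraft limit, Code H-8) — within limit.
Code H-3 quantity: two 87.5 kg packs = 175 kg.
175 kg ≤ 250 kg (cargo aircraft limit, Code H-3) — within limit.
Code H-8 and Code H-3 may not share an outer package.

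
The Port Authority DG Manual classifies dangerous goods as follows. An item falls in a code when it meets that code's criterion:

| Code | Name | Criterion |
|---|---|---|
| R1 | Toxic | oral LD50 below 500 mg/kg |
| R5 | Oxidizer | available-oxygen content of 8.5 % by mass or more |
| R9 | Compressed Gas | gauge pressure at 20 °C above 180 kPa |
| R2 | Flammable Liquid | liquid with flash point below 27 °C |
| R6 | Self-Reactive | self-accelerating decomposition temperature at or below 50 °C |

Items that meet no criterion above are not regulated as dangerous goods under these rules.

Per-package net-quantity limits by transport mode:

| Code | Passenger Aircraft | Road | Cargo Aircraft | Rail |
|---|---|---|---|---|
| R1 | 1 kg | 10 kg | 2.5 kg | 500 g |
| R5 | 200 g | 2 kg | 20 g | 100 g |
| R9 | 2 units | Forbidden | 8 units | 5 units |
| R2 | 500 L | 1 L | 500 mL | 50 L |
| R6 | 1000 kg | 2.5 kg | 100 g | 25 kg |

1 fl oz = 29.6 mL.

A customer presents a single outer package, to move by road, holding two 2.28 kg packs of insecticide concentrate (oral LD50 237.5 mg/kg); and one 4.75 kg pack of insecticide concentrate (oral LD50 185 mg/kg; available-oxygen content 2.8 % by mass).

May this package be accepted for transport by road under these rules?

Insecticide concentrate: oral LD50 237.5 mg/kg < 500 mg/kg → Code R1 (Toxic).
With oral LD50 185 mg/kg (< 500 mg/kg), the insecticide concentrate falls in Code R1.
Code R1 net quantity: (two 2.28 kg packs = 4.56 kg) + 4.75 kg = 9.31 kg.
9.31 kg ≤ 10 kg (road limit, Code R1) — within limit.

Yes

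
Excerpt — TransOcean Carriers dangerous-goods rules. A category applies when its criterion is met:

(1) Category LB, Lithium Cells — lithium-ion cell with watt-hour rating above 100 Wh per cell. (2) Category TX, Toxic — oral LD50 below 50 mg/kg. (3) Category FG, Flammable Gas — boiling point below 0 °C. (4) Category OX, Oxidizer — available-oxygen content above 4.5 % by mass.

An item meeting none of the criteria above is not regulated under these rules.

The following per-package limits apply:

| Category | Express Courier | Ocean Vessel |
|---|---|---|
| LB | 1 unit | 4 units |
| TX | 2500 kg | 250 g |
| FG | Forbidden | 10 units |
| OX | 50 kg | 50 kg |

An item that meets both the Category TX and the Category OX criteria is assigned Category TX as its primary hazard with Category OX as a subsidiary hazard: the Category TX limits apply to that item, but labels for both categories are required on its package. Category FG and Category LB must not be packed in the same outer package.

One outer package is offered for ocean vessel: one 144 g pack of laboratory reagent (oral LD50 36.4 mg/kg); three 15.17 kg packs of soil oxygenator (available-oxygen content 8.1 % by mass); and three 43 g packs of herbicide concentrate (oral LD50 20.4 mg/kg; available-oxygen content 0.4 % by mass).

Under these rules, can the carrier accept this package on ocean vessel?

No

Oral LD50 36.4 mg/kg meets the Category TX criterion (Toxic), so the laboratory reagent is Category TX.
The soil oxygenator has available-oxygen content 8.1 % by mass, which is > 4.5 % by mass, so it is Category OX (Oxidizer).
The herbicide concentrate has oral LD50 20.4 mg/kg, which is < 50 mg/kg, so it is Category TX (Toxic).
Category OX quantity: three 15.17 kg packs = 45.51 kg.
45.51 kg is within the ocean vessel limit of 50 kg for Category OX.
Category TX net quantity: 144 g + (three 43 g packs = 129 g) = 273 g.
273 g > 250 g (ocean vessel limit, Category TX) — over the limit.
The segregation rule (Category FG with Category LB) does not apply to Category OX with Category TX.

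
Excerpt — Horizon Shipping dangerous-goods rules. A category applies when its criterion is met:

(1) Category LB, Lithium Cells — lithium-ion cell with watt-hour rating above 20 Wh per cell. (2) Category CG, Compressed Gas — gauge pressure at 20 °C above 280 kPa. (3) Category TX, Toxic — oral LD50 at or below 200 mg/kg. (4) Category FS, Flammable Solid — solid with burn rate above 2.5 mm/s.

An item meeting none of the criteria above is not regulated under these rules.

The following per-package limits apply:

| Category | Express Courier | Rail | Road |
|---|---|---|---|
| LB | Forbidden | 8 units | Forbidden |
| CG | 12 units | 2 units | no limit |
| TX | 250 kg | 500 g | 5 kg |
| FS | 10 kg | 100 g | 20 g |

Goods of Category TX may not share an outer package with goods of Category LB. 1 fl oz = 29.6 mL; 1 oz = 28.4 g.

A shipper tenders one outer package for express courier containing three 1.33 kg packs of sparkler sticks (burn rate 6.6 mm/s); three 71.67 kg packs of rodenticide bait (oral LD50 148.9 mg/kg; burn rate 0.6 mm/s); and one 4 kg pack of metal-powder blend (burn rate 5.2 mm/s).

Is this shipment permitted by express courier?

Burn rate 6.6 mm/s meets the Category FS criterion (Flammable Solid), so the sparkler sticks are Category FS.
The rodenticide bait has oral LD50 148.9 mg/kg, which is ≤ 200 mg/kg, so it is Category TX (Toxic).
Burn rate 5.2 mm/s meets the Category FS criterion (Flammable Solid), so the metal-powder blend is Category FS.
Category TX quantity: three 71.67 kg packs = 215.01 kg.
That is within the Category TX express courier limit of 250 kg.
Category FS net quantity: (three 1.33 kg packs = 3.99 kg) + 4 kg = 7.99 kg.
7.99 kg is within the express courier limit of 10 kg for Category FS.
The segregation rule (Category TX with Category LB) does not apply to Category TX with Category FS.
Every hazard category is within its express courier limit and no segregation rule is violated.

Yes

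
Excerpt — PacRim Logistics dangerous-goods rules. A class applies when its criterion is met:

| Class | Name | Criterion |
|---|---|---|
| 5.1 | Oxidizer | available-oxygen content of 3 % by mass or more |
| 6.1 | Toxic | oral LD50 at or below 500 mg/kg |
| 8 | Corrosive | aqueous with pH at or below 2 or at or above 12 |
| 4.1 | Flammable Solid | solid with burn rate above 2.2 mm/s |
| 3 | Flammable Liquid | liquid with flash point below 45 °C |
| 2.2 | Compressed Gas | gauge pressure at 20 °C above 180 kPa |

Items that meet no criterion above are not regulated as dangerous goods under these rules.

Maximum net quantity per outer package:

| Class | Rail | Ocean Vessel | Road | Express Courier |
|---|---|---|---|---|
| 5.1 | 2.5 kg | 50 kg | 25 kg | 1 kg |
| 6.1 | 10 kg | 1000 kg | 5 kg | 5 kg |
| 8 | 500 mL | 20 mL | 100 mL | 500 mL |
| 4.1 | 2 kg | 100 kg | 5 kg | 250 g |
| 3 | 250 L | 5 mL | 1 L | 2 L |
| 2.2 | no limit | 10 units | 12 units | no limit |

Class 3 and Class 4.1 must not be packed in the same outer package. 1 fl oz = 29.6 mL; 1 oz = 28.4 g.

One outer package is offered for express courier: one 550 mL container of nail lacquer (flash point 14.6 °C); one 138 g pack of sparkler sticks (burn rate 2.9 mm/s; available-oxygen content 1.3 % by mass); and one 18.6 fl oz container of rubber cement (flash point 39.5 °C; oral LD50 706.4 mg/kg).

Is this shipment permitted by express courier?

Nail lacquer: flash point 14.6 °C < 45 °C → Class 3 (Flammable Liquid).
The sparkler sticks have burn rate 2.9 mm/s, which is > 2.2 mm/s, so they are Class 4.1 (Flammable Solid).
Rubber cement: flash point 39.5 °C < 45 °C → Class 3 (Flammable Liquid).
Class 3 net quantity: 550 mL + (one 18.6 fl oz container = 550.56 mL) = 1100.56 mL.
1100.56 mL is within the express courier limit of 2 L for Class 3.
Class 4.1 quantity: 138 g.
138 g ≤ 250 g (express courier limit, Class 4.1) — within limit.
Class 3 and Class 4.1 may not share an outer package.

No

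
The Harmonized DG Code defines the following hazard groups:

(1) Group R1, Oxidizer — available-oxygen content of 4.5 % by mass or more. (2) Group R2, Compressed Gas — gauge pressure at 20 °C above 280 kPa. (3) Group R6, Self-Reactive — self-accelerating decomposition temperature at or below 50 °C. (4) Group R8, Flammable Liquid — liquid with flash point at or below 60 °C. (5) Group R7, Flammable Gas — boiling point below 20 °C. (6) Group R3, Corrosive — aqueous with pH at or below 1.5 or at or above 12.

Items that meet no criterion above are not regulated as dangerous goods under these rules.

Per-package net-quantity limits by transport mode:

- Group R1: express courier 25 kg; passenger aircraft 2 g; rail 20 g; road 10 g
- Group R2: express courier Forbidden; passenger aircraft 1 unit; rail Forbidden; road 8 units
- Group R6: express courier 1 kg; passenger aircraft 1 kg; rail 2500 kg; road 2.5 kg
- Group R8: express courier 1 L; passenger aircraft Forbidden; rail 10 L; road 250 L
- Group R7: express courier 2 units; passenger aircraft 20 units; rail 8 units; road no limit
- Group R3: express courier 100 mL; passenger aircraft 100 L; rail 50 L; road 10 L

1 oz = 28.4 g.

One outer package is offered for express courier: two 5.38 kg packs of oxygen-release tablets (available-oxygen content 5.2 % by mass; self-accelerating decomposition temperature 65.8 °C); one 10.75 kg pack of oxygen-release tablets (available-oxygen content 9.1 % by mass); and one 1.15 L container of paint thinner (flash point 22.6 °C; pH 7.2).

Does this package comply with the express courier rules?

The oxygen-release tablets have available-oxygen content 5.2 % by mass, which is ≥ 4.5 % by mass, so they are Group R1 (Oxidizer).
Oxygen-release tablets: available-oxygen content 9.1 % by mass ≥ 4.5 % by mass → Group R1 (Oxidizer).
The paint thinner has flash point 22.6 °C, which is ≤ 60 °C, so it is Group R8 (Flammable Liquid).
Group R8 quantity: 1.15 L.
1.15 L > 1 L (express courier limit, Group R8) — over the limit.
Total Group R1: (two 5.38 kg packs = 10.76 kg) + 10.75 kg = 21.51 kg.
That is within the Group R1 express courier limit of 25 kg.

No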